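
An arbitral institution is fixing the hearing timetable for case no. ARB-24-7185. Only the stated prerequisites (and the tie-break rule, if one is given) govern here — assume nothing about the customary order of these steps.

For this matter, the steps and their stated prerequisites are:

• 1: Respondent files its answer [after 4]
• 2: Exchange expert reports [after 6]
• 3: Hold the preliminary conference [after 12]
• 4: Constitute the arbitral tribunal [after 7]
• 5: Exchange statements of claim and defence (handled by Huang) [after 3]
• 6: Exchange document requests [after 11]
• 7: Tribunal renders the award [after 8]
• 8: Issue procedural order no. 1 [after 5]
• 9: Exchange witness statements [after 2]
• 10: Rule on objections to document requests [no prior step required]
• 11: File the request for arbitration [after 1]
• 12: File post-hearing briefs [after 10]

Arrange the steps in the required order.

10 → 12 → 3 → 5 → 8 → 7 → 4 → 1 → 11 → 6 → 2 → 9

Only 10 has no prerequisites, so it is first.
12 is the only step now ready → 12.
3 is the only step now ready → 3.
5 needed 3, now all done → 5.
That leaves 8 as the only ready step → 8.
That leaves 7 as the only ready step → 7.
Next only 4 has its prerequisites met → 4.
That leaves 1 as the only ready step → 1.
Next only 11 has its prerequisites met → 11.
6 needed 11, now all done → 6.
Next only 2 has its prerequisites met → 2.
Next only 9 has its prerequisites met → 9.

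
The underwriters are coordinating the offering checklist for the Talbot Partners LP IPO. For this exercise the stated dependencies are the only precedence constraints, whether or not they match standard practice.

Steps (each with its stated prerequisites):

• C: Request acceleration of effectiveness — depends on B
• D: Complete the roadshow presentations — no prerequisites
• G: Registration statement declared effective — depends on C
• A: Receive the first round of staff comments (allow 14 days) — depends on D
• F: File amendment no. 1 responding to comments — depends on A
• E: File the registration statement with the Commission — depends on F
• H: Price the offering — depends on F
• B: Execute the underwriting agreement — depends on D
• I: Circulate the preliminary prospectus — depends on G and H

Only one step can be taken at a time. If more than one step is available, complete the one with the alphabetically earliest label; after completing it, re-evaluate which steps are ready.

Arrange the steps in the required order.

D is the only step with nothing outstanding, so it goes first.
A and B are both available; A has the earlier label → A.
Now B and F have their prerequisites met. B has the earlier label, so B next.
C and F are both available; C has the earlier label → C.
F and G are both available; F has the earlier label → F.
E, G and H are all available; E has the earlier label → E.
Ready: G and H. G has the earlier label → G.
That leaves H as the only ready step → H.
Next only I has its prerequisites met → I.

D, A, B, C, F, E, G, H, I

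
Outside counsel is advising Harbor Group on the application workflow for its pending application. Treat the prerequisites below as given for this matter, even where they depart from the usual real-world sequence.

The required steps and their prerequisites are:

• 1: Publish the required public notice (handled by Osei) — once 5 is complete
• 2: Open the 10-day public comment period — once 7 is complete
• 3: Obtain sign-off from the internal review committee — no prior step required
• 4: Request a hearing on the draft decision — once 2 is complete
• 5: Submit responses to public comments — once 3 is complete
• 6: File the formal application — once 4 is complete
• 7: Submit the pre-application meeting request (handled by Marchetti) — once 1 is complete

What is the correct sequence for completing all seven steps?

3 has no prerequisites → 3 first.
That leaves 5 as the only ready step → 5.
1 is the only step now ready → 1.
That leaves 7 as the only ready step → 7.
2 needed 7, now all done → 2.
4 needed 2, now all done → 4.
That leaves 6 as the only ready step → 6.

3 5 1 7 2 4 6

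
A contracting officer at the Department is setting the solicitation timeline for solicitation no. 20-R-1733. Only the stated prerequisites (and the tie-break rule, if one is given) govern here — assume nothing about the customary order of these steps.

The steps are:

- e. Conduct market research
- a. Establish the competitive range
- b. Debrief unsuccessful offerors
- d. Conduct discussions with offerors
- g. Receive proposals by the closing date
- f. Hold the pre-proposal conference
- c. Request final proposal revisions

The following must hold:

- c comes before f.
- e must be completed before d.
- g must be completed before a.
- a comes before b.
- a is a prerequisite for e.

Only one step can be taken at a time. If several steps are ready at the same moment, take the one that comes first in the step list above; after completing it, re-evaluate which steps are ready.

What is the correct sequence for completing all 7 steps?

Nothing is required for g and c. g is listed earlier → g first.
Now a and c have their prerequisites met. a is listed earlier, so a next.
e and b now also ready, so the ready set is {e, b, c}; e is listed earlier → e.
Ready: b, d and c. b is listed earlier → b.
Ready: d and c. d is listed earlier → d.
That leaves c as the only ready step → c.
Next only f has its prerequisites met → f.

g, a, e, b, d, c, f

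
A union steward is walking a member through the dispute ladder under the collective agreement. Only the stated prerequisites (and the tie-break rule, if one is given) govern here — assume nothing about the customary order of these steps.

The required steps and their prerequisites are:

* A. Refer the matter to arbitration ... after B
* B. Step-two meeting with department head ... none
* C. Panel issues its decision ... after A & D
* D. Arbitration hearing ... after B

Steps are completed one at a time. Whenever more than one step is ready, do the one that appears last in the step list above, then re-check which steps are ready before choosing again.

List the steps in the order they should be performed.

B, D, A, C

B has no prerequisites → B first.
Ready: D and A. D is listed later → D.
A needed B, now all done → A.
C needed D and A, now all done → C.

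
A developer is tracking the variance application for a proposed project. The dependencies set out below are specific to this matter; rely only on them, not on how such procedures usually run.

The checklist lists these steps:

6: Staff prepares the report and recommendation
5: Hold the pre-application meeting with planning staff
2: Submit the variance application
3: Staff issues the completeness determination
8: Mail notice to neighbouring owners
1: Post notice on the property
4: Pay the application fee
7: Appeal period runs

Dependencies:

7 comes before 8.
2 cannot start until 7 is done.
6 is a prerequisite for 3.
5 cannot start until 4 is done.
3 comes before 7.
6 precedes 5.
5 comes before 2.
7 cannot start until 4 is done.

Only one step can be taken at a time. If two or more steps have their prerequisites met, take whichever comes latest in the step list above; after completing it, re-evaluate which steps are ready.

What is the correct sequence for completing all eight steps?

4, 1 and 6 have no prerequisites; 4 is listed later, so 4 is first.
1 and 6 are both available; 1 is listed later → 1.
Next only 6 has its prerequisites met → 6.
Ready: 3 and 5. 3 is listed later → 3.
7 and 5 are both available; 7 is listed later → 7.
8 and 5 are both available; 8 is listed later → 8.
That leaves 5 as the only ready step → 5.
2 is the only step now ready → 2.

4 → 1 → 6 → 3 → 7 → 8 → 5 → 2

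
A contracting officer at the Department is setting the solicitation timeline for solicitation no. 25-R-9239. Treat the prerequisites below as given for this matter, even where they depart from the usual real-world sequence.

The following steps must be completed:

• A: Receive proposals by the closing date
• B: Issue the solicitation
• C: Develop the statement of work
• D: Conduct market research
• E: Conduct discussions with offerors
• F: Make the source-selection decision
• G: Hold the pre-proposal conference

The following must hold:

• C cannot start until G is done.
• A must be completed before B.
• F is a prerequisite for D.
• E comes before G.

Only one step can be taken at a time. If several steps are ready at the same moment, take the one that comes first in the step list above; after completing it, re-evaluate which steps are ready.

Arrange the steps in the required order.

A → B → E → F → D → G → C

Nothing is required for A, E and F. A is listed earlier → A first.
B, E and F are all available; B is listed earlier → B.
E and F are both available; E is listed earlier → E.
G now also ready, so the ready set is {F, G}; F is listed earlier → F.
D now also ready, so the ready set is {D, G}; D is listed earlier → D.
G is the only step now ready → G.
Next only C has its prerequisites met → C.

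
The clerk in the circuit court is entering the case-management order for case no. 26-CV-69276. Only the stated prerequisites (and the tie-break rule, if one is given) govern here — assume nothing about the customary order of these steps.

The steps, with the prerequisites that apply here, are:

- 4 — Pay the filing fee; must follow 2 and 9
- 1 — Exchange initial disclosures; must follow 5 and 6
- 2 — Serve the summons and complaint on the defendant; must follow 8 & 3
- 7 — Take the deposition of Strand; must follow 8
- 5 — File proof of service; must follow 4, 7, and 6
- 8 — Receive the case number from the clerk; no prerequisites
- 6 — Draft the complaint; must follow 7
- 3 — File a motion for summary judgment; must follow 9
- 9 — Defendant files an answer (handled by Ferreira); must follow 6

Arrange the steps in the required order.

8, 7, 6, 9, 3, 2, 4, 5, 1

8 has no prerequisites → 8 first.
That leaves 7 as the only ready step → 7.
6 needed 7, now all done → 6.
9 needed 6, now all done → 9.
3 needed 9, now all done → 3.
2 is the only step now ready → 2.
4 is the only step now ready → 4.
Next only 5 has its prerequisites met → 5.
That leaves 1 as the only ready step → 1.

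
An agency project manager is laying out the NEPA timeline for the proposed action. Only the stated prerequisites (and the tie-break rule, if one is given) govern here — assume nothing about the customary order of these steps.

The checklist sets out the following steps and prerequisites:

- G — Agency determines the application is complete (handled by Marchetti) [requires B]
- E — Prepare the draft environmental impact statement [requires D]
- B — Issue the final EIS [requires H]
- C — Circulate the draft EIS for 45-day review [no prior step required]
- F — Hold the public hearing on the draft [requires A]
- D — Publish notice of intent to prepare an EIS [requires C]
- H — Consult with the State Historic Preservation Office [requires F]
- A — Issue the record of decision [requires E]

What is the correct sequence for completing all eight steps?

C is the only step with nothing outstanding, so it goes first.
That leaves D as the only ready step → D.
E needed D, now all done → E.
Next only A has its prerequisites met → A.
That leaves F as the only ready step → F.
H is the only step now ready → H.
B needed H, now all done → B.
G is the only step now ready → G.

C → D → E → A → F → H → B → G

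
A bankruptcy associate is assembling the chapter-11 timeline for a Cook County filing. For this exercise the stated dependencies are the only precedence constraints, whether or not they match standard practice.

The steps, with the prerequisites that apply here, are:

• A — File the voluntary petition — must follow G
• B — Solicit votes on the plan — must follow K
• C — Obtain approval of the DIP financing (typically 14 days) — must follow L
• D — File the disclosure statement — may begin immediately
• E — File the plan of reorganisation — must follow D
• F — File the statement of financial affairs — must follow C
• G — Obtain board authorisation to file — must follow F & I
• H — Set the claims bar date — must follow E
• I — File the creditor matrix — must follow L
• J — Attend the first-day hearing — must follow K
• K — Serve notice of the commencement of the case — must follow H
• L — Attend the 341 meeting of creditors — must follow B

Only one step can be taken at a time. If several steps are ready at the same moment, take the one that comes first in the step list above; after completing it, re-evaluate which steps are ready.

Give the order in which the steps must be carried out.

D is the only step with nothing outstanding, so it goes first.
E needed D, now all done → E.
That leaves H as the only ready step → H.
K is the only step now ready → K.
B and J are both available; B is listed earlier → B.
L now also ready, so the ready set is {J, L}; J is listed earlier → J.
L needed B, now all done → L.
Ready: C and I. C is listed earlier → C.
F now also ready, so the ready set is {F, I}; F is listed earlier → F.
I is the only step now ready → I.
G needed F and I, now all done → G.
A is the only step now ready → A.

D → E → H → K → B → J → L → C → F → I → G → A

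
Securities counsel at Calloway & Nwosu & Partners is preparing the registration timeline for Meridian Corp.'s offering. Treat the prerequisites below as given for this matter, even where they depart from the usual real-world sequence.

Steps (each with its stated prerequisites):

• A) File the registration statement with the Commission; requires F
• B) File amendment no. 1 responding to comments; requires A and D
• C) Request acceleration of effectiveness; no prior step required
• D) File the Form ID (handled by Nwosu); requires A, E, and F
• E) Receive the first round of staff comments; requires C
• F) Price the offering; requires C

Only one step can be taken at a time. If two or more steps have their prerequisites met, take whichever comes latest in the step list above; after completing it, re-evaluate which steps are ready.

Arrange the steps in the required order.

C, F, E, A, D, B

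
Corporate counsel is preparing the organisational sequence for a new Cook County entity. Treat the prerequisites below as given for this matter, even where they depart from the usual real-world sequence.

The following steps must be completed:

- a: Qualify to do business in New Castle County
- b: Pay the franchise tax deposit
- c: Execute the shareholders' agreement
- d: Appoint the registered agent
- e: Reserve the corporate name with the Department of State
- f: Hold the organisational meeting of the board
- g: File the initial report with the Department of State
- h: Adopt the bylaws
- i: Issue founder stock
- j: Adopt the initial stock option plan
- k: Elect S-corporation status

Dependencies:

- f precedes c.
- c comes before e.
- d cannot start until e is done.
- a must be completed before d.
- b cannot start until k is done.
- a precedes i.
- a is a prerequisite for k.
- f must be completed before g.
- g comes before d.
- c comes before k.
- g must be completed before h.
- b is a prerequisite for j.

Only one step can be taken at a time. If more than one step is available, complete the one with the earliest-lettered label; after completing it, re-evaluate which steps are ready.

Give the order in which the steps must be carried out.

Nothing is required for a and f. a has the earlier label → a first.
i now also ready, so the ready set is {f, i}; f has the earlier label → f.
c and g now also ready, so the ready set is {c, g, i}; c has the earlier label → c.
e and k now also ready, so the ready set is {e, g, i, k}; e has the earlier label → e.
g, i and k are all available; g has the earlier label → g.
d and h now also ready, so the ready set is {d, h, i, k}; d has the earlier label → d.
Ready: h, i and k. h has the earlier label → h.
Now i and k have their prerequisites met. i has the earlier label, so i next.
k is the only step now ready → k.
Next only b has its prerequisites met → b.
j needed b, now all done → j.

a f c e g d h i k b j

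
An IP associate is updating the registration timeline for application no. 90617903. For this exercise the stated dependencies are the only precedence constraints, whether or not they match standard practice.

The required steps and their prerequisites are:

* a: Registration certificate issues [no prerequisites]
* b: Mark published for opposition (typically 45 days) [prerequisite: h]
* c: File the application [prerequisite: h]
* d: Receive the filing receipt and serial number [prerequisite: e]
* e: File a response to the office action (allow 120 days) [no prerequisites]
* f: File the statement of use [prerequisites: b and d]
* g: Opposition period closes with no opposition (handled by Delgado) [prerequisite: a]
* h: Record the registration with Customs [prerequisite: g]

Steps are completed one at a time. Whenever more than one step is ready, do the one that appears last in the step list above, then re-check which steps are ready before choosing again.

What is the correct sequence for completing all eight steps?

e → d → a → g → h → c → b → f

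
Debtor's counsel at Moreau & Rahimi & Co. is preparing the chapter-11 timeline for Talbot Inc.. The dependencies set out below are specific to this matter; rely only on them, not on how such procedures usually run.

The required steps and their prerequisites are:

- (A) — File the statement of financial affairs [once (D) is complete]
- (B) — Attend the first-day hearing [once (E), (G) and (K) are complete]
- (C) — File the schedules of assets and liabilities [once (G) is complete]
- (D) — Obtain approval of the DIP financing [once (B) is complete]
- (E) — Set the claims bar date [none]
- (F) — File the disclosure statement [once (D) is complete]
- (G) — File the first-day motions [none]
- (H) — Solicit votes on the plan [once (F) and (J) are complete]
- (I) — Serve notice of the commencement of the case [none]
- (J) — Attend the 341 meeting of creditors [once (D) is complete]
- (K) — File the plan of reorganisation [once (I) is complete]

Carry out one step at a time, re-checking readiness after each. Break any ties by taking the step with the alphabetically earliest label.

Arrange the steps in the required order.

Nothing is required for (E), (G) and (I). (E) has the earlier label → (E) first.
Ready: (G) and (I). (G) has the earlier label → (G).
(C) and (I) are both available; (C) has the earlier label → (C).
(I) is the only step now ready → (I).
That leaves (K) as the only ready step → (K).
(B) needed (E), (G) and (K), now all done → (B).
That leaves (D) as the only ready step → (D).
Now (A), (F) and (J) have their prerequisites met. (A) has the earlier label, so (A) next.
(F) and (J) are both available; (F) has the earlier label → (F).
(J) is the only step now ready → (J).
Next only (H) has its prerequisites met → (H).

(E) (G) (C) (I) (K) (B) (D) (A) (F) (J) (H)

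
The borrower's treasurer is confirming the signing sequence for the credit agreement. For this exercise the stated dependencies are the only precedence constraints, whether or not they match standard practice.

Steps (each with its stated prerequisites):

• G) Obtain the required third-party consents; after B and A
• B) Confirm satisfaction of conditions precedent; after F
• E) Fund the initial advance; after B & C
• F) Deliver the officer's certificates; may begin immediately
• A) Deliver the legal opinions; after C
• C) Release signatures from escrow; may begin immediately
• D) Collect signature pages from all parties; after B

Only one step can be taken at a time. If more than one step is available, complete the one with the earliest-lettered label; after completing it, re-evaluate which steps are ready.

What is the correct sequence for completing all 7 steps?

Nothing is required for C and F. C has the earlier label → C first.
A now also ready, so the ready set is {A, F}; A has the earlier label → A.
That leaves F as the only ready step → F.
Next only B has its prerequisites met → B.
Now D, E and G have their prerequisites met. D has the earlier label, so D next.
E and G are both available; E has the earlier label → E.
G needed A and B, now all done → G.

C, A, F, B, D, E, G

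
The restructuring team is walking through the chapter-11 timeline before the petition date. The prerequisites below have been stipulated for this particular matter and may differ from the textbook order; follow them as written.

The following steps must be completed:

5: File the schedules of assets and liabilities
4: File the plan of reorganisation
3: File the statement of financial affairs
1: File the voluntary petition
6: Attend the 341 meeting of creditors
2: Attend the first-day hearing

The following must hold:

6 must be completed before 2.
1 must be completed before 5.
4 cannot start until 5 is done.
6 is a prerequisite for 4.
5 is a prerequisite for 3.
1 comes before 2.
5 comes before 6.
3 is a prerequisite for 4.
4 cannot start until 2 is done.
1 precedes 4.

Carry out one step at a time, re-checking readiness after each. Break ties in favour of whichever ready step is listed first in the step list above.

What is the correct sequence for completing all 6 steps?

1 5 3 6 2 4

1 has no prerequisites → 1 first.
That leaves 5 as the only ready step → 5.
Now 3 and 6 have their prerequisites met. 3 is listed earlier, so 3 next.
6 needed 5, now all done → 6.
2 is the only step now ready → 2.
That leaves 4 as the only ready step → 4.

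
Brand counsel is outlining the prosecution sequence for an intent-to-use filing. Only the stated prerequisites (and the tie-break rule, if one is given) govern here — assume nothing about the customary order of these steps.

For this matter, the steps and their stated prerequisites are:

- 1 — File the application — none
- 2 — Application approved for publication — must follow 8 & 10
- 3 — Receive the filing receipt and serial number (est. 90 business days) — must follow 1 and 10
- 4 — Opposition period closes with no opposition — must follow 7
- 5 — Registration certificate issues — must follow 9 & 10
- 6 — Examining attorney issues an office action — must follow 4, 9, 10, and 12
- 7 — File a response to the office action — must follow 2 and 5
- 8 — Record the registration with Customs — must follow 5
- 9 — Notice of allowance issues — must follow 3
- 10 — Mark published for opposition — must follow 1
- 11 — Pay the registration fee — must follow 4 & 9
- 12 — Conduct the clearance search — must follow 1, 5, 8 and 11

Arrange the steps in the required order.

1, 10, 3, 9, 5, 8, 2, 7, 4, 11, 12, 6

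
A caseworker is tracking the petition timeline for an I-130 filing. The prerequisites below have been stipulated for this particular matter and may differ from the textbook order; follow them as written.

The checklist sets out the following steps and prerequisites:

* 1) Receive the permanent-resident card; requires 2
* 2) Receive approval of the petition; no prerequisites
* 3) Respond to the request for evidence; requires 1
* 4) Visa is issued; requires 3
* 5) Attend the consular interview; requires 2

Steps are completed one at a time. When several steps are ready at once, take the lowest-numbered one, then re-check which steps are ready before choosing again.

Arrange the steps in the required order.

2 is the only step with nothing outstanding, so it goes first.
1 and 5 are both available; 1 has the earlier label → 1.
Now 3 and 5 have their prerequisites met. 3 has the earlier label, so 3 next.
Now 4 and 5 have their prerequisites met. 4 has the earlier label, so 4 next.
Next only 5 has its prerequisites met → 5.

2, 1, 3, 4, 5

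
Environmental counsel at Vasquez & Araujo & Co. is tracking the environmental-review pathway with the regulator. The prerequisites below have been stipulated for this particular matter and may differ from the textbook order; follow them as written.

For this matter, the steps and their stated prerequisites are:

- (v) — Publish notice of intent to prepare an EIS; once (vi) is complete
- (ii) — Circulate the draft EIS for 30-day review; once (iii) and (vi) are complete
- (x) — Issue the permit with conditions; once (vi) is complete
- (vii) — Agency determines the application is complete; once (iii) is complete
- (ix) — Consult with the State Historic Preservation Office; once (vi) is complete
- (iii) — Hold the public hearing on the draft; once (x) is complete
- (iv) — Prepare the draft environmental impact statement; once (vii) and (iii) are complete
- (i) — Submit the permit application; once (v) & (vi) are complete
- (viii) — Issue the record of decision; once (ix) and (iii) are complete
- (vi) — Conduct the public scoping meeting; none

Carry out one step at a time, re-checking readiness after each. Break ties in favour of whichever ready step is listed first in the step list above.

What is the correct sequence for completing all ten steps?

Only (vi) has no prerequisites, so it is first.
Now (v), (x) and (ix) have their prerequisites met. (v) is listed earlier, so (v) next.
Ready: (x), (ix) and (i). (x) is listed earlier → (x).
(iii) now also ready, so the ready set is {(ix), (iii), (i)}; (ix) is listed earlier → (ix).
(iii) and (i) are both available; (iii) is listed earlier → (iii).
(ii), (vii) and (viii) now also ready, so the ready set is {(ii), (vii), (i), (viii)}; (ii) is listed earlier → (ii).
(vii), (i) and (viii) are all available; (vii) is listed earlier → (vii).
Ready: (iv), (i) and (viii). (iv) is listed earlier → (iv).
(i) and (viii) are both available; (i) is listed earlier → (i).
(viii) needed (ix) and (iii), now all done → (viii).

(vi), (v), (x), (ix), (iii), (ii), (vii), (iv), (i), (viii)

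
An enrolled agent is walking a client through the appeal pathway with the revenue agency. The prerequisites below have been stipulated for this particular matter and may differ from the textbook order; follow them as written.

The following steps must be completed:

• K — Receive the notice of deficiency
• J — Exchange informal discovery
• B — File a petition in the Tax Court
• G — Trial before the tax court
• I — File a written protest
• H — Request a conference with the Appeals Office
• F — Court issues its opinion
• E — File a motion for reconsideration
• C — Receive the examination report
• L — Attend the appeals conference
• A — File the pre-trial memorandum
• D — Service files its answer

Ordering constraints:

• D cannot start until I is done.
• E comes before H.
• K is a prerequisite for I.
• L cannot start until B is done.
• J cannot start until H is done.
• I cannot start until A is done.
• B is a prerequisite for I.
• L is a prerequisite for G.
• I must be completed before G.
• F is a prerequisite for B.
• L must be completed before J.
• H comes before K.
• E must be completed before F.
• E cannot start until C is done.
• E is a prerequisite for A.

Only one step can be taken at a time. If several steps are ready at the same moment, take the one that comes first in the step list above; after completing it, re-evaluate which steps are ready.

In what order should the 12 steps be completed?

C E H K F B L J A I G D

C is the only step with nothing outstanding, so it goes first.
Next only E has its prerequisites met → E.
H, F and A are all available; H is listed earlier → H.
K, F and A are all available; K is listed earlier → K.
Now F and A have their prerequisites met. F is listed earlier, so F next.
Now B and A have their prerequisites met. B is listed earlier, so B next.
L now also ready, so the ready set is {L, A}; L is listed earlier → L.
Ready: J and A. J is listed earlier → J.
A needed E, now all done → A.
I needed K, B and A, now all done → I.
Now G and D have their prerequisites met. G is listed earlier, so G next.
That leaves D as the only ready step → D.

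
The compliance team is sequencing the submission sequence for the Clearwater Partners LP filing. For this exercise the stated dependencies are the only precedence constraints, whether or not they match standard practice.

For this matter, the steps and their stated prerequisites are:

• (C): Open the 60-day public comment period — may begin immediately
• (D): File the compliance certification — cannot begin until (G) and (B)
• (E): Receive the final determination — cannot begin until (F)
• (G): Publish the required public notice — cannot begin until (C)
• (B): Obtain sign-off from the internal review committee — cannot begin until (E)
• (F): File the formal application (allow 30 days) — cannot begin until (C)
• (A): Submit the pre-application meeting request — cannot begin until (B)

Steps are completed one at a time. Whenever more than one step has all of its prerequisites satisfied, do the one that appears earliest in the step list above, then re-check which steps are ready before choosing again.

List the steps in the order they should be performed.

(C) → (G) → (F) → (E) → (B) → (D) → (A)

(C) is the only step with nothing outstanding, so it goes first.
(G) and (F) are both available; (G) is listed earlier → (G).
Next only (F) has its prerequisites met → (F).
That leaves (E) as the only ready step → (E).
(B) needed (E), now all done → (B).
Ready: (D) and (A). (D) is listed earlier → (D).
That leaves (A) as the only ready step → (A).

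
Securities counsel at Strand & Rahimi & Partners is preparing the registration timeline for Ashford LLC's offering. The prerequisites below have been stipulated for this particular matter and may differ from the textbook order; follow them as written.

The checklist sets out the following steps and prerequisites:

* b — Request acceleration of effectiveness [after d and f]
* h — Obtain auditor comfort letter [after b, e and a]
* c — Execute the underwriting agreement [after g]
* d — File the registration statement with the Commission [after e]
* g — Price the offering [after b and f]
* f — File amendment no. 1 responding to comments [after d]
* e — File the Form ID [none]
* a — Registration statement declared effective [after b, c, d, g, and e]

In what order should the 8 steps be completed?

e → d → f → b → g → c → a → h

Only e has no prerequisites, so it is first.
Next only d has its prerequisites met → d.
f needed d, now all done → f.
b needed d and f, now all done → b.
g is the only step now ready → g.
c needed g, now all done → c.
Next only a has its prerequisites met → a.
h is the only step now ready → h.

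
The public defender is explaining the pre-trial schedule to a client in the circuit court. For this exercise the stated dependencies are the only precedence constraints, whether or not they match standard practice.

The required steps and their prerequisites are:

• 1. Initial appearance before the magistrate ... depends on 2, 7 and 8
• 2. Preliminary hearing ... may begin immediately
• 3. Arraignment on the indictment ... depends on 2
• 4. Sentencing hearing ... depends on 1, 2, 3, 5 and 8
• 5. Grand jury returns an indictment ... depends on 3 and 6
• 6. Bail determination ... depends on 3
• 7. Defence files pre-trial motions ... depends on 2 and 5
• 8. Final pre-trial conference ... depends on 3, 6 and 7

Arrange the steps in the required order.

2 3 6 5 7 8 1 4

Only 2 has no prerequisites, so it is first.
3 needed 2, now all done → 3.
6 needed 3, now all done → 6.
That leaves 5 as the only ready step → 5.
That leaves 7 as the only ready step → 7.
8 is the only step now ready → 8.
1 needed 2, 7 and 8, now all done → 1.
4 needed 1, 2, 3, 5 and 8, now all done → 4.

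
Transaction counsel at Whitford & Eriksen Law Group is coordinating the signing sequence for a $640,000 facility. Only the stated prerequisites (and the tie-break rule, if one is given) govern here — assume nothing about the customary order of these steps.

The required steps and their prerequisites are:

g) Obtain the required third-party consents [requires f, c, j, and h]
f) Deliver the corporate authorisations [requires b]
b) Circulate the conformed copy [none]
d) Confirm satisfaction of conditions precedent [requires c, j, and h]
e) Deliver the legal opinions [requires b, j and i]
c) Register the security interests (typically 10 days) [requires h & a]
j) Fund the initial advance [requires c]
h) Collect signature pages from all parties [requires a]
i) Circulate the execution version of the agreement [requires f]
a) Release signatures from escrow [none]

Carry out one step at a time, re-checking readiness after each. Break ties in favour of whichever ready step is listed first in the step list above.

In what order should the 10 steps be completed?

b, f, i, a, h, c, j, g, d, e

Nothing is required for b and a. b is listed earlier → b first.
f now also ready, so the ready set is {f, a}; f is listed earlier → f.
Ready: i and a. i is listed earlier → i.
That leaves a as the only ready step → a.
Next only h has its prerequisites met → h.
Next only c has its prerequisites met → c.
j needed c, now all done → j.
Now g, d and e have their prerequisites met. g is listed earlier, so g next.
Ready: d and e. d is listed earlier → d.
That leaves e as the only ready step → e.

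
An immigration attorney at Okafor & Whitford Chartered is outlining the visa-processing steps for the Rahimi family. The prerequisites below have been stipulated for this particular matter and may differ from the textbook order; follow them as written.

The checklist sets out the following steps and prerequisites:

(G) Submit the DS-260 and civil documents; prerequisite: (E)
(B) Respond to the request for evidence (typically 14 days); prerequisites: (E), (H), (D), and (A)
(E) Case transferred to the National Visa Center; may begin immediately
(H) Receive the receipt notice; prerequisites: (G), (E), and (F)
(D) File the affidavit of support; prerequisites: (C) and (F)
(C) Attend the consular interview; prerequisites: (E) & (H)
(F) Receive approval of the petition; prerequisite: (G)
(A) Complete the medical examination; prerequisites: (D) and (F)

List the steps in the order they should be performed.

(E) (G) (F) (H) (C) (D) (A) (B)

(E) is the only step with nothing outstanding, so it goes first.
(G) is the only step now ready → (G).
Next only (F) has its prerequisites met → (F).
(H) needed (G), (E) and (F), now all done → (H).
(C) needed (E) and (H), now all done → (C).
Next only (D) has its prerequisites met → (D).
(A) needed (D) and (F), now all done → (A).
That leaves (B) as the only ready step → (B).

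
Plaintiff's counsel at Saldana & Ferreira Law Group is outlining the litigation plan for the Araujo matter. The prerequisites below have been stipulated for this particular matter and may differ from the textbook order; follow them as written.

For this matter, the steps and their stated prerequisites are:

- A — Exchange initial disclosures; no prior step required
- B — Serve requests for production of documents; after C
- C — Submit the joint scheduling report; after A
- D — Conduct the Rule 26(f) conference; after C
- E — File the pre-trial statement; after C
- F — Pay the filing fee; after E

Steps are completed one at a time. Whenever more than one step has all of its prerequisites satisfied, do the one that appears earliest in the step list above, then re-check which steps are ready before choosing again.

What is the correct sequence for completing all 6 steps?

A, C, B, D, E, F

A is the only step with nothing outstanding, so it goes first.
Next only C has its prerequisites met → C.
Ready: B, D and E. B is listed earlier → B.
Now D and E have their prerequisites met. D is listed earlier, so D next.
Next only E has its prerequisites met → E.
F needed E, now all done → F.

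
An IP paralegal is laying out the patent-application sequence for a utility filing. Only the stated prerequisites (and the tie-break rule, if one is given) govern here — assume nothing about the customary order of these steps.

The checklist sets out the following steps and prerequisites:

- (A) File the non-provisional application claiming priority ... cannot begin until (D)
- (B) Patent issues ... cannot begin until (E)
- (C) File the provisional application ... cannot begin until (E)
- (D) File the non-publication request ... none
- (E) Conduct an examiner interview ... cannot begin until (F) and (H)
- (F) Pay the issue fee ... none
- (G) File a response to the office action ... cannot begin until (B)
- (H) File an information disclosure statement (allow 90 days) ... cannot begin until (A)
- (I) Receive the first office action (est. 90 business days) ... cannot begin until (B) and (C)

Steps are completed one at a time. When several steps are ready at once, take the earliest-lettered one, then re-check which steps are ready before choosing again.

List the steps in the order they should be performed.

(D), (A), (F), (H), (E), (B), (C), (G), (I)

(D) and (F) have no prerequisites; (D) has the earlier label, so (D) is first.
(A) now also ready, so the ready set is {(A), (F)}; (A) has the earlier label → (A).
Ready: (F) and (H). (F) has the earlier label → (F).
That leaves (H) as the only ready step → (H).
Next only (E) has its prerequisites met → (E).
Now (B) and (C) have their prerequisites met. (B) has the earlier label, so (B) next.
(C) and (G) are both available; (C) has the earlier label → (C).
(I) now also ready, so the ready set is {(G), (I)}; (G) has the earlier label → (G).
(I) needed (B) and (C), now all done → (I).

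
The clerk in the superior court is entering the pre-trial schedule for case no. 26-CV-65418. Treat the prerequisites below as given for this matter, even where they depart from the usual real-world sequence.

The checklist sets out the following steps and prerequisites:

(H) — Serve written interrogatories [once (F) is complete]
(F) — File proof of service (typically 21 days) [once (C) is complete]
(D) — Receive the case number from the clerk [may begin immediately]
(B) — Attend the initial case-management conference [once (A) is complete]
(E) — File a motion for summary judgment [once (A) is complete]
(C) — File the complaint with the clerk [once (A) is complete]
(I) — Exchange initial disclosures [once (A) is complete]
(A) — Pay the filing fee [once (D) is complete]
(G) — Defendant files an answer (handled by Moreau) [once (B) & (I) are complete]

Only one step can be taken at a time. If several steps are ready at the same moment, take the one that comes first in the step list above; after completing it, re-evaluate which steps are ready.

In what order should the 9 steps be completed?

(D) has no prerequisites → (D) first.
(A) needed (D), now all done → (A).
Ready: (B), (E), (C) and (I). (B) is listed earlier → (B).
(E), (C) and (I) are all available; (E) is listed earlier → (E).
(C) and (I) are both available; (C) is listed earlier → (C).
(F) now also ready, so the ready set is {(F), (I)}; (F) is listed earlier → (F).
(H) and (I) are both available; (H) is listed earlier → (H).
(I) needed (A), now all done → (I).
(G) is the only step now ready → (G).

(D) → (A) → (B) → (E) → (C) → (F) → (H) → (I) → (G)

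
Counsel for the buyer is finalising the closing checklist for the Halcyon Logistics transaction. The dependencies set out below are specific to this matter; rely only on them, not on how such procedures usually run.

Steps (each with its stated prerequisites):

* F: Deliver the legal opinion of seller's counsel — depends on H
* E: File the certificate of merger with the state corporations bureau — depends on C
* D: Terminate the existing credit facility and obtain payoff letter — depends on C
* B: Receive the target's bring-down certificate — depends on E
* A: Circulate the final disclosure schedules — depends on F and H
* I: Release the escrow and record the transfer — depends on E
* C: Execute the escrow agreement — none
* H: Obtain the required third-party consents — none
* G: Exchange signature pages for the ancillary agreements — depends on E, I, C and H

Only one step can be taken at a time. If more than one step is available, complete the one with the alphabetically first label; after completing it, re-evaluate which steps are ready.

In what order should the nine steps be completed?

C D E B H F A I G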